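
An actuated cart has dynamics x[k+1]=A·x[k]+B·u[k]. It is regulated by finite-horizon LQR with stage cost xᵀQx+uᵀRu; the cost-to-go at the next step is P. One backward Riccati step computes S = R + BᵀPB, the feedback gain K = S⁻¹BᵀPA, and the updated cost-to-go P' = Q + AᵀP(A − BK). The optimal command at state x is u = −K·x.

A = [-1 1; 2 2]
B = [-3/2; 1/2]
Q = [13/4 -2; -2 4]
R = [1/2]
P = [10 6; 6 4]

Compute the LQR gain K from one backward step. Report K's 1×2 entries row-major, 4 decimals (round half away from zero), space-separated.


BᵀP = [-12.0000 -7.0000]
S = R + BᵀPB = [1/2] + [14.5000] = [15.0000]
BᵀPA = [-2.0000 -26.0000]
K = S⁻¹·BᵀPA = [-0.1333 -1.7333]
A−BK = [-1.2000 -1.6000; 2.0667 2.8667]
AᵀP(A−BK) = [1.7333 2.5333; 2.5333 4.9333]
P' = Q + AᵀP(A−BK) = [4.9833 0.5333; 0.5333 8.9333]
tr(P') = 13.9167

-0.1333 -1.7333


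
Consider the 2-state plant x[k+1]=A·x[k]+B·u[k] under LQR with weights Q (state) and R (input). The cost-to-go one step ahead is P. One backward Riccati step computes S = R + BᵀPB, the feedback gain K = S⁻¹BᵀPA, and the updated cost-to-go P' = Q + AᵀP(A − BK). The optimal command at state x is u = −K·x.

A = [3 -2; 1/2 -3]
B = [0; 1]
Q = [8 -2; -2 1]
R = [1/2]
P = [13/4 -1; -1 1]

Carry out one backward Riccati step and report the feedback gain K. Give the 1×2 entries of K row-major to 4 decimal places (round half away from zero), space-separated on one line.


-1.6667 -0.6667

BᵀP = [-1.0000 1.0000]
S = R + BᵀPB = [1/2] + [1.0000] = [1.5000]
BᵀPA = [-2.5000 -1.0000]
K = S⁻¹·BᵀPA = [-1.6667 -0.6667]
A−BK = [3.0000 -2.0000; 2.1667 -2.3333]
AᵀP(A−BK) = [22.3333 -12.6667; -12.6667 9.3333]
P' = Q + AᵀP(A−BK) = [30.3333 -14.6667; -14.6667 10.3333]
tr(P') = 40.6667


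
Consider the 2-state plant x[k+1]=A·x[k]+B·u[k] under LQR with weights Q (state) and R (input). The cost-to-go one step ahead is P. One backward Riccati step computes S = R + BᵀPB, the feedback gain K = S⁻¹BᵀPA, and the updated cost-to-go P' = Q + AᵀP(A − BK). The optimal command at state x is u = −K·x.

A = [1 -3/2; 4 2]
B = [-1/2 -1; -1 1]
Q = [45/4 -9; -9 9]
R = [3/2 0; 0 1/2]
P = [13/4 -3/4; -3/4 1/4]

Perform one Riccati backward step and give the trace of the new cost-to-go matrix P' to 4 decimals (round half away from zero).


BᵀP = [-0.8750 0.1250; -4.0000 1.0000]
S = R + BᵀPB = [3/2 0; 0 1/2] + [0.3125 1.0000; 1.0000 5.0000] = [1.8125 1.0000; 1.0000 5.5000]
BᵀPA = [-0.3750 1.5625; 0.0000 8.0000]
K = S⁻¹·BᵀPA = [-0.2300 0.0662; 0.0418 1.4425]
A−BK = [0.9268 -0.0244; 3.7282 0.6237]
AᵀP(A−BK) = [1.1638 0.1498; 0.1498 1.1690]
P' = Q + AᵀP(A−BK) = [12.4138 -8.8502; -8.8502 10.1690]
tr(P') = 22.5828

22.5828


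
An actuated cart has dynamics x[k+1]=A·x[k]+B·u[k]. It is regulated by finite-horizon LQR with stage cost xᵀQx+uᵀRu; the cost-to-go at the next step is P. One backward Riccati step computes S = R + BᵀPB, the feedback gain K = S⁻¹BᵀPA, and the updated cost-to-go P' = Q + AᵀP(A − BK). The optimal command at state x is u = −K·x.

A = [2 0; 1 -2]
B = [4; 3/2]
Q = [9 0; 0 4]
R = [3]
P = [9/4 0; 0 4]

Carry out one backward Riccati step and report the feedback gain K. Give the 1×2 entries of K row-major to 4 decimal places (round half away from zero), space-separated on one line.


BᵀP = [9.0000 6.0000]
S = R + BᵀPB = [3] + [45.0000] = [48.0000]
BᵀPA = [24.0000 -12.0000]
K = S⁻¹·BᵀPA = [0.5000 -0.2500]
A−BK = [0.0000 1.0000; 0.2500 -1.6250]
AᵀP(A−BK) = [1.0000 -2.0000; -2.0000 13.0000]
P' = Q + AᵀP(A−BK) = [10.0000 -2.0000; -2.0000 17.0000]
tr(P') = 27.0000

0.5000 -0.2500


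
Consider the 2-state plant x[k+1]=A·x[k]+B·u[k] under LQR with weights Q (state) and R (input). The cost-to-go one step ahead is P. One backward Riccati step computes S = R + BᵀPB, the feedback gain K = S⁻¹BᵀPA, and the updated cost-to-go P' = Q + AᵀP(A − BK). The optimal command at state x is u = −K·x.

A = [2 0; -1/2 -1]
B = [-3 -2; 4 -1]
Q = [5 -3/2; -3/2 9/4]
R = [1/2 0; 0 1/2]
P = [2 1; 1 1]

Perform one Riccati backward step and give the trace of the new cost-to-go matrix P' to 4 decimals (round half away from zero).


BᵀP = [-2.0000 1.0000; -5.0000 -3.0000]
S = R + BᵀPB = [1/2 0; 0 1/2] + [10.0000 3.0000; 3.0000 13.0000] = [10.5000 3.0000; 3.0000 13.5000]
BᵀPA = [-4.5000 -1.0000; -8.5000 3.0000]
K = S⁻¹·BᵀPA = [-0.2655 -0.1695; -0.5706 0.2599]
A−BK = [0.0621 0.0113; -0.0085 -0.0621]
AᵀP(A−BK) = [0.2048 -0.0537; -0.0537 0.0508]
P' = Q + AᵀP(A−BK) = [5.2048 -1.5537; -1.5537 2.3008]
tr(P') = 7.5056

7.5056


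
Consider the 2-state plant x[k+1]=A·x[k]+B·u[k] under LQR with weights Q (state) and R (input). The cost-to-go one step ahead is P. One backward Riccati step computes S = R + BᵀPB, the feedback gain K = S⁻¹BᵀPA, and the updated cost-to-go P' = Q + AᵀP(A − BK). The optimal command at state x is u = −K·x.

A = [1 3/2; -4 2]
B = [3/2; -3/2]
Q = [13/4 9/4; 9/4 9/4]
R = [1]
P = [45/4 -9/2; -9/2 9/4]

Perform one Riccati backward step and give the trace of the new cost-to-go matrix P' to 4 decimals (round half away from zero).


BᵀP = [23.6250 -10.1250]
S = R + BᵀPB = [1] + [50.6250] = [51.6250]
BᵀPA = [64.1250 15.1875]
K = S⁻¹·BᵀPA = [1.2421 0.2942]
A−BK = [-0.8632 1.0587; -2.1368 2.4413]
AᵀP(A−BK) = [3.5984 -1.9899; -1.9899 2.8445]
P' = Q + AᵀP(A−BK) = [6.8484 0.2601; 0.2601 5.0945]
tr(P') = 11.9429

11.9429


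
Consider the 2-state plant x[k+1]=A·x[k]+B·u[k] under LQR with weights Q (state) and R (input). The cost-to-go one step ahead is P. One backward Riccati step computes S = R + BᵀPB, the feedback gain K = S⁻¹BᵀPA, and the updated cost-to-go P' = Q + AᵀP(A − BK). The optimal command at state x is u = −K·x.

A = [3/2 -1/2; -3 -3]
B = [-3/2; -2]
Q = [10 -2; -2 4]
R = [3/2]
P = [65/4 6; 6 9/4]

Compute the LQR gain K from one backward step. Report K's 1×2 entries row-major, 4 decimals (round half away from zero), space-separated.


BᵀP = [-36.3750 -13.5000]
S = R + BᵀPB = [3/2] + [81.5625] = [83.0625]
BᵀPA = [-14.0625 58.6875]
K = S⁻¹·BᵀPA = [-0.1693 0.7065]
A−BK = [1.2460 0.5598; -3.3386 -1.5869]
AᵀP(A−BK) = [0.4317 -0.0017; -0.0017 0.8471]
P' = Q + AᵀP(A−BK) = [10.4317 -2.0017; -2.0017 4.8471]
tr(P') = 15.2788

-0.1693 0.7065


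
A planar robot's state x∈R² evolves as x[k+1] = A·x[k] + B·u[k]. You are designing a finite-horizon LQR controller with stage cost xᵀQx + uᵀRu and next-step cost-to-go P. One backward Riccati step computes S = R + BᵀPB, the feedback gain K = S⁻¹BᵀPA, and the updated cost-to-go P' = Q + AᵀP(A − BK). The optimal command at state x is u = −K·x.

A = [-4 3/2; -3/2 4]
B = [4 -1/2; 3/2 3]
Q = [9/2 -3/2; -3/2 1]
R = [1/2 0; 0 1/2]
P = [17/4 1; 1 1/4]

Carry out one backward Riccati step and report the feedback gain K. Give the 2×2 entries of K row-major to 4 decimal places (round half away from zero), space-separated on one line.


-0.9920 0.5468 -0.0381 0.2382

BᵀP = [18.5000 4.3750; 0.8750 0.2500]
S = R + BᵀPB = [1/2 0; 0 1/2] + [80.5625 3.8750; 3.8750 0.3125] = [81.0625 3.8750; 3.8750 0.8125]
BᵀPA = [-80.5625 45.2500; -3.8750 2.3125]
K = S⁻¹·BᵀPA = [-0.9920 0.5468; -0.0381 0.2382]
A−BK = [-0.0510 -0.5682; 0.1023 2.4651]
AᵀP(A−BK) = [0.4960 -0.2734; -0.2734 0.2678]
P' = Q + AᵀP(A−BK) = [4.9960 -1.7734; -1.7734 1.2678]
tr(P') = 6.2638


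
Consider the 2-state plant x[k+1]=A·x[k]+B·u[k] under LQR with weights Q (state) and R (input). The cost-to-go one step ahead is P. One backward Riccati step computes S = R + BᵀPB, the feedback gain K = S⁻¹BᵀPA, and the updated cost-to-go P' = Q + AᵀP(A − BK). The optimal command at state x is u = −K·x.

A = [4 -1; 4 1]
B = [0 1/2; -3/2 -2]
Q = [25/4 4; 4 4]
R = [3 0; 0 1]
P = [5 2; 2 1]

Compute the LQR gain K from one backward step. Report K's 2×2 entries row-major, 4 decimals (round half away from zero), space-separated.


-2.6667 0.2745 -2.6667 0.0392

BᵀP = [-3.0000 -1.5000; -1.5000 -1.0000]
S = R + BᵀPB = [3 0; 0 1] + [2.2500 1.5000; 1.5000 1.2500] = [5.2500 1.5000; 1.5000 2.2500]
BᵀPA = [-18.0000 1.5000; -10.0000 0.5000]
K = S⁻¹·BᵀPA = [-2.6667 0.2745; -2.6667 0.0392]
A−BK = [5.3333 -1.0196; -5.3333 1.4902]
AᵀP(A−BK) = [85.3333 -10.6667; -10.6667 1.5686]
P' = Q + AᵀP(A−BK) = [91.5833 -6.6667; -6.6667 5.5686]
tr(P') = 97.1520


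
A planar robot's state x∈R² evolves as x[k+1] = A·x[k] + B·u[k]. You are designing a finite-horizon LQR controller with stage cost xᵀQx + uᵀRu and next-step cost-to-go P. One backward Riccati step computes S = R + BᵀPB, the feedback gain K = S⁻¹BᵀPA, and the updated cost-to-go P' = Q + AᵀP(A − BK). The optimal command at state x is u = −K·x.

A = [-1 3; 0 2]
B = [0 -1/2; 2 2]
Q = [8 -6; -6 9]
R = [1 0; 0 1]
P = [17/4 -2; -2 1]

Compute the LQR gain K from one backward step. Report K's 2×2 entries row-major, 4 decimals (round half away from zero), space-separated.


BᵀP = [-4.0000 2.0000; -6.1250 3.0000]
S = R + BᵀPB = [1 0; 0 1] + [4.0000 6.0000; 6.0000 9.0625] = [5.0000 6.0000; 6.0000 10.0625]
BᵀPA = [4.0000 -8.0000; 6.1250 -12.3750]
K = S⁻¹·BᵀPA = [0.2445 -0.4367; 0.4629 -0.9694]
A−BK = [-0.7686 2.5153; -1.4148 4.8122]
AᵀP(A−BK) = [0.4367 -1.0655; -1.0655 2.7598]
P' = Q + AᵀP(A−BK) = [8.4367 -7.0655; -7.0655 11.7598]
tr(P') = 20.1965

0.2445 -0.4367 0.4629 -0.9694


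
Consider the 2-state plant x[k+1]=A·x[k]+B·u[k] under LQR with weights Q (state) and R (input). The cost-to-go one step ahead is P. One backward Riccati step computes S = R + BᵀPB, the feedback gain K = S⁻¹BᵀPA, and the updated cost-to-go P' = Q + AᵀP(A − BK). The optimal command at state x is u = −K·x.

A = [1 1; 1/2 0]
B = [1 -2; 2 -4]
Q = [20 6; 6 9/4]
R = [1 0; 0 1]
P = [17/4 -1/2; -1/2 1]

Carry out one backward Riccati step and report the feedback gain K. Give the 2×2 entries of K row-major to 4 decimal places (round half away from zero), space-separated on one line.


BᵀP = [3.2500 1.5000; -6.5000 -3.0000]
S = R + BᵀPB = [1 0; 0 1] + [6.2500 -12.5000; -12.5000 25.0000] = [7.2500 -12.5000; -12.5000 26.0000]
BᵀPA = [4.0000 3.2500; -8.0000 -6.5000]
K = S⁻¹·BᵀPA = [0.1240 0.1008; -0.2481 -0.2016]
A−BK = [0.3798 0.4961; -0.7403 -1.0078]
AᵀP(A−BK) = [1.5194 1.9845; 1.9845 2.6124]
P' = Q + AᵀP(A−BK) = [21.5194 7.9845; 7.9845 4.8624]
tr(P') = 26.3818

0.1240 0.1008 -0.2481 -0.2016


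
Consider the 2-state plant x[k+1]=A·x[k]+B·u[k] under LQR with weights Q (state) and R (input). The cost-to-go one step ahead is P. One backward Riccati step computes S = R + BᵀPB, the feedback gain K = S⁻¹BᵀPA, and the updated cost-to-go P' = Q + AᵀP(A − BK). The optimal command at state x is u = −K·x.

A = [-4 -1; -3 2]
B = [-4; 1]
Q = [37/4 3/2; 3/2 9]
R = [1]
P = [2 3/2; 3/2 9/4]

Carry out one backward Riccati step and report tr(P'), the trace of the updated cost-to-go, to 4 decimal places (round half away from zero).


51.7769

BᵀP = [-6.5000 -3.7500]
S = R + BᵀPB = [1] + [22.2500] = [23.2500]
BᵀPA = [37.2500 -1.0000]
K = S⁻¹·BᵀPA = [1.6022 -0.0430]
A−BK = [2.4086 -1.1720; -4.6022 2.0430]
AᵀP(A−BK) = [28.5699 -11.3978; -11.3978 4.9570]
P' = Q + AᵀP(A−BK) = [37.8199 -9.8978; -9.8978 13.9570]
tr(P') = 51.7769


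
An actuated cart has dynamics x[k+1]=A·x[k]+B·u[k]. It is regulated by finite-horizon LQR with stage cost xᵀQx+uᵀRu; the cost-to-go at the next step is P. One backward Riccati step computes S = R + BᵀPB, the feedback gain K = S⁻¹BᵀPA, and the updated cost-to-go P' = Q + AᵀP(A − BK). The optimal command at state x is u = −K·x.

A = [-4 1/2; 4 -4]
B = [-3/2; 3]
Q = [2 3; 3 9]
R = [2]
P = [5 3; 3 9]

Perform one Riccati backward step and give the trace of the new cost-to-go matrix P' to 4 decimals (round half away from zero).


48.8810

BᵀP = [1.5000 22.5000]
S = R + BᵀPB = [2] + [65.2500] = [67.2500]
BᵀPA = [84.0000 -89.2500]
K = S⁻¹·BᵀPA = [1.2491 -1.3271]
A−BK = [-2.1264 -1.4907; 0.2528 -0.0186]
AᵀP(A−BK) = [23.0781 11.4796; 11.4796 14.8030]
P' = Q + AᵀP(A−BK) = [25.0781 14.4796; 14.4796 23.8030]
tr(P') = 48.8810


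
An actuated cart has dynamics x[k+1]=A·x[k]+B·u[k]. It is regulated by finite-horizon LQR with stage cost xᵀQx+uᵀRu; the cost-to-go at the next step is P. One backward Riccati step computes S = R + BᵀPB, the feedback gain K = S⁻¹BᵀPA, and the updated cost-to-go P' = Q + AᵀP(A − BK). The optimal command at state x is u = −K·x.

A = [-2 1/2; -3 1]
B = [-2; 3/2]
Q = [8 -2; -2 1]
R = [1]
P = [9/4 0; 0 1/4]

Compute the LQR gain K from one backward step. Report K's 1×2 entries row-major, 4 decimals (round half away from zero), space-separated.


BᵀP = [-4.5000 0.3750]
S = R + BᵀPB = [1] + [9.5625] = [10.5625]
BᵀPA = [7.8750 -1.8750]
K = S⁻¹·BᵀPA = [0.7456 -0.1775]
A−BK = [-0.5089 0.1450; -4.1183 1.2663]
AᵀP(A−BK) = [5.3787 -1.6021; -1.6021 0.4797]
P' = Q + AᵀP(A−BK) = [13.3787 -3.6021; -3.6021 1.4797]
tr(P') = 14.8584

0.7456 -0.1775


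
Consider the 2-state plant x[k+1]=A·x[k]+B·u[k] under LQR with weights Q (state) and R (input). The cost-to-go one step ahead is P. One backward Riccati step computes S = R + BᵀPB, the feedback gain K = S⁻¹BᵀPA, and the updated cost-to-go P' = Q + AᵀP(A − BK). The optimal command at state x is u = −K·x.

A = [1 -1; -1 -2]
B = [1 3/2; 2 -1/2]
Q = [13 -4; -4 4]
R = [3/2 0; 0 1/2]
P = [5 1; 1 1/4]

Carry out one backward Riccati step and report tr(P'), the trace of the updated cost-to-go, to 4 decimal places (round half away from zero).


BᵀP = [7.0000 1.5000; 7.0000 1.3750]
S = R + BᵀPB = [3/2 0; 0 1/2] + [10.0000 9.7500; 9.7500 9.8125] = [11.5000 9.7500; 9.7500 10.3125]
BᵀPA = [5.5000 -10.0000; 5.6250 -9.7500]
K = S⁻¹·BᵀPA = [0.0797 -0.3426; 0.4701 -0.6215]
A−BK = [0.2151 0.2749; -0.9243 -1.6255]
AᵀP(A−BK) = [0.1673 -0.1195; -0.1195 0.5139]
P' = Q + AᵀP(A−BK) = [13.1673 -4.1195; -4.1195 4.5139]
tr(P') = 17.6813

17.6813


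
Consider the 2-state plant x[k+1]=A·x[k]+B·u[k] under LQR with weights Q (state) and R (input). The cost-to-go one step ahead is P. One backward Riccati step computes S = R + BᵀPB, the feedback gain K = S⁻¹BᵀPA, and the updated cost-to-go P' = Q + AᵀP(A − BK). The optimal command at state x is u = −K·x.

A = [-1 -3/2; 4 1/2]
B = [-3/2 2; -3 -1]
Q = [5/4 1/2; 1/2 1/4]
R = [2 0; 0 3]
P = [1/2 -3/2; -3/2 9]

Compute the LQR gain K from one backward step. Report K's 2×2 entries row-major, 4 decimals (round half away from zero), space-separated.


BᵀP = [3.7500 -24.7500; 2.5000 -12.0000]
S = R + BᵀPB = [2 0; 0 3] + [68.6250 32.2500; 32.2500 17.0000] = [70.6250 32.2500; 32.2500 20.0000]
BᵀPA = [-102.7500 -18.0000; -50.5000 -9.7500]
K = S⁻¹·BᵀPA = [-1.1448 -0.1223; -0.6790 -0.2902]
A−BK = [-1.3593 -1.1030; -0.1134 -0.1572]
AᵀP(A−BK) = [4.5813 1.2732; 1.2732 0.5932]
P' = Q + AᵀP(A−BK) = [5.8313 1.7732; 1.7732 0.8432]
tr(P') = 6.6745

-1.1448 -0.1223 -0.6790 -0.2902


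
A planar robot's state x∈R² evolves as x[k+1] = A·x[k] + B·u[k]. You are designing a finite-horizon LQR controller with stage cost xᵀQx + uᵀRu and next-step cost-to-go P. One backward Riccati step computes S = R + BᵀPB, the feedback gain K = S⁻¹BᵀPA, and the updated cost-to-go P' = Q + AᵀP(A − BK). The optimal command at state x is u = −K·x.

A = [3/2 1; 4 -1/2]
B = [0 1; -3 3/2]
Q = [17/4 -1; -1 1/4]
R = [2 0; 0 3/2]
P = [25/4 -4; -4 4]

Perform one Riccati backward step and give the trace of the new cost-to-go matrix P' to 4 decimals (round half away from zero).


BᵀP = [12.0000 -12.0000; 0.2500 2.0000]
S = R + BᵀPB = [2 0; 0 3/2] + [36.0000 -6.0000; -6.0000 3.2500] = [38.0000 -6.0000; -6.0000 4.7500]
BᵀPA = [-30.0000 18.0000; 8.3750 -0.7500]
K = S⁻¹·BᵀPA = [-0.6384 0.5606; 0.9567 0.5502]
A−BK = [0.5433 0.4498; 0.6497 0.3564]
AᵀP(A−BK) = [2.8975 0.5839; 0.5839 1.5727]
P' = Q + AᵀP(A−BK) = [7.1475 -0.4161; -0.4161 1.8227]
tr(P') = 8.9702

8.9702


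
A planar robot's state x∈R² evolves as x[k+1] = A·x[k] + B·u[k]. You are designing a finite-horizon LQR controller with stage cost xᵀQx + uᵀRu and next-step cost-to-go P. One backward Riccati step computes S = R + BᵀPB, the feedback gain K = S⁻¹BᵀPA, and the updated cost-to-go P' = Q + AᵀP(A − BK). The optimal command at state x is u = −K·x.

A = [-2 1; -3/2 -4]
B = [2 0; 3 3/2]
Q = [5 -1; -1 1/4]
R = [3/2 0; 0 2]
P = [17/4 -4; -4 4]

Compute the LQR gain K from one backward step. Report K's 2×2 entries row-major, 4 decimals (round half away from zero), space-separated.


-0.1972 -0.9718 0.3803 -2.1972

BᵀP = [-3.5000 4.0000; -6.0000 6.0000]
S = R + BᵀPB = [3/2 0; 0 2] + [5.0000 6.0000; 6.0000 9.0000] = [6.5000 6.0000; 6.0000 11.0000]
BᵀPA = [1.0000 -19.5000; 3.0000 -30.0000]
K = S⁻¹·BᵀPA = [-0.1972 -0.9718; 0.3803 -2.1972]
A−BK = [-1.6056 2.9437; -1.4789 2.2113]
AᵀP(A−BK) = [1.0563 -2.9366; -2.9366 15.3838]
P' = Q + AᵀP(A−BK) = [6.0563 -3.9366; -3.9366 15.6338]
tr(P') = 21.6901


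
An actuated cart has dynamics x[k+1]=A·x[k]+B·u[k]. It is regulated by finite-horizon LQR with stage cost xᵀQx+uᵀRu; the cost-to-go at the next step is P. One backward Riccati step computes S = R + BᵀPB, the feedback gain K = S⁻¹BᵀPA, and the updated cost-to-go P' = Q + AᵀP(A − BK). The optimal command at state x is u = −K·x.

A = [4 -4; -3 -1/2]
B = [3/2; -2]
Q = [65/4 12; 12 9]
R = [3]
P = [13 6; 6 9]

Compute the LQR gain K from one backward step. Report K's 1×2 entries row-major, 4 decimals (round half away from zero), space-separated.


1.7674 -0.7907

BᵀP = [7.5000 -9.0000]
S = R + BᵀPB = [3] + [29.2500] = [32.2500]
BᵀPA = [57.0000 -25.5000]
K = S⁻¹·BᵀPA = [1.7674 -0.7907]
A−BK = [1.3488 -2.8140; 0.5349 -2.0814]
AᵀP(A−BK) = [44.2558 -89.4302; -89.4302 214.0872]
P' = Q + AᵀP(A−BK) = [60.5058 -77.4302; -77.4302 223.0872]
tr(P') = 283.5930


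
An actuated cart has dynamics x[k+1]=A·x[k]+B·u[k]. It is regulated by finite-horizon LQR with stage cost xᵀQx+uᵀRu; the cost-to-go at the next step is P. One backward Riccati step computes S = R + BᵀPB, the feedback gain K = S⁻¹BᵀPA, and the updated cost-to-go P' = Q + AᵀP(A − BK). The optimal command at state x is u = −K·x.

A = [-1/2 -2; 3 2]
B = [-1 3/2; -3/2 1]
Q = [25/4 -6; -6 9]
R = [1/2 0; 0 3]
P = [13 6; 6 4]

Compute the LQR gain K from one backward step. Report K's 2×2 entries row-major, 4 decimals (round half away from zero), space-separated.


-1.0167 -0.2324 -0.3595 -0.6536

BᵀP = [-22.0000 -12.0000; 25.5000 13.0000]
S = R + BᵀPB = [1/2 0; 0 3] + [40.0000 -45.0000; -45.0000 51.2500] = [40.5000 -45.0000; -45.0000 54.2500]
BᵀPA = [-25.0000 20.0000; 26.2500 -25.0000]
K = S⁻¹·BᵀPA = [-1.0167 -0.2324; -0.3595 -0.6536]
A−BK = [-0.9775 -1.2520; 1.8344 2.3050]
AᵀP(A−BK) = [5.2687 6.3471; 6.3471 8.3079]
P' = Q + AᵀP(A−BK) = [11.5187 0.3471; 0.3471 17.3079]
tr(P') = 28.8266


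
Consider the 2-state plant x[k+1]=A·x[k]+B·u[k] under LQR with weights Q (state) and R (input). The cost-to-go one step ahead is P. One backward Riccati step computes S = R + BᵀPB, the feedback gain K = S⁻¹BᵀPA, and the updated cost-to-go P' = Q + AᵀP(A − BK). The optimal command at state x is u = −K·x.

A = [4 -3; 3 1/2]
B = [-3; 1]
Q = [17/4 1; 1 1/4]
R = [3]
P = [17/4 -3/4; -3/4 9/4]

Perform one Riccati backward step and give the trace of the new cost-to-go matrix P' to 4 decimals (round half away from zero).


43.5664

BᵀP = [-13.5000 4.5000]
S = R + BᵀPB = [3] + [45.0000] = [48.0000]
BᵀPA = [-40.5000 42.7500]
K = S⁻¹·BᵀPA = [-0.8438 0.8906]
A−BK = [1.4688 -0.3281; 3.8438 -0.3906]
AᵀP(A−BK) = [36.0781 -6.3047; -6.3047 2.9883]
P' = Q + AᵀP(A−BK) = [40.3281 -5.3047; -5.3047 3.2383]
tr(P') = 43.5664


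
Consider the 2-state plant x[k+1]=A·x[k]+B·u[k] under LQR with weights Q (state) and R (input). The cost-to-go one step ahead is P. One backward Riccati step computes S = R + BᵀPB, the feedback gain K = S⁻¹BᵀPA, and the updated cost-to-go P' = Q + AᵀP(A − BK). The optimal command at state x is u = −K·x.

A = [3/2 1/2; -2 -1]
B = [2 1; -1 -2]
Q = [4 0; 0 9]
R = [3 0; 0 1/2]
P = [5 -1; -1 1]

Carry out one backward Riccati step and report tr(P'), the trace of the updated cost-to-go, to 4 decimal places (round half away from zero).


BᵀP = [11.0000 -3.0000; 7.0000 -3.0000]
S = R + BᵀPB = [3 0; 0 1/2] + [25.0000 17.0000; 17.0000 13.0000] = [28.0000 17.0000; 17.0000 13.5000]
BᵀPA = [22.5000 8.5000; 16.5000 6.5000]
K = S⁻¹·BᵀPA = [0.2612 0.0478; 0.8933 0.4213]
A−BK = [0.0843 -0.0169; 0.0478 -0.1096]
AᵀP(A−BK) = [0.6334 0.2233; 0.2233 0.1053]
P' = Q + AᵀP(A−BK) = [4.6334 0.2233; 0.2233 9.1053]
tr(P') = 13.7388

13.7388


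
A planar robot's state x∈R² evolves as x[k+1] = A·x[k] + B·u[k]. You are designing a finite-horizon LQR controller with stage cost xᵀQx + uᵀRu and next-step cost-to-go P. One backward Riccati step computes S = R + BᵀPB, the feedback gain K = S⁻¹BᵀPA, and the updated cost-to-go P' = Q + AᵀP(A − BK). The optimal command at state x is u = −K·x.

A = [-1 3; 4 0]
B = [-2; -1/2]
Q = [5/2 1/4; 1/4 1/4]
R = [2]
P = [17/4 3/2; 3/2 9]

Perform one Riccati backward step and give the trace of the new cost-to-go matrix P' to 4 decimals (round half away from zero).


127.7397

BᵀP = [-9.2500 -7.5000]
S = R + BᵀPB = [2] + [22.2500] = [24.2500]
BᵀPA = [-20.7500 -27.7500]
K = S⁻¹·BᵀPA = [-0.8557 -1.1443]
A−BK = [-2.7113 0.7113; 3.5722 -0.5722]
AᵀP(A−BK) = [118.4948 -18.4948; -18.4948 6.4948]
P' = Q + AᵀP(A−BK) = [120.9948 -18.2448; -18.2448 6.7448]
tr(P') = 127.7397


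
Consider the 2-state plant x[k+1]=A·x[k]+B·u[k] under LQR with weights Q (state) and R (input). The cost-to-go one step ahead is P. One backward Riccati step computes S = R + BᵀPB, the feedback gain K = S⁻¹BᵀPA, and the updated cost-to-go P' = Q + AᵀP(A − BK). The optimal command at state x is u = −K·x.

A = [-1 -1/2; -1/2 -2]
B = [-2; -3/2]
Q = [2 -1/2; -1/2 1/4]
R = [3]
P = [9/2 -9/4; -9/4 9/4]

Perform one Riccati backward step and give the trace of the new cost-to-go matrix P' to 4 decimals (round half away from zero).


BᵀP = [-5.6250 1.1250]
S = R + BᵀPB = [3] + [9.5625] = [12.5625]
BᵀPA = [5.0625 0.5625]
K = S⁻¹·BᵀPA = [0.4030 0.0448]
A−BK = [-0.1940 -0.4104; 0.1045 -1.9328]
AᵀP(A−BK) = [0.7724 -0.7892; -0.7892 5.5998]
P' = Q + AᵀP(A−BK) = [2.7724 -1.2892; -1.2892 5.8498]
tr(P') = 8.6222

8.6222


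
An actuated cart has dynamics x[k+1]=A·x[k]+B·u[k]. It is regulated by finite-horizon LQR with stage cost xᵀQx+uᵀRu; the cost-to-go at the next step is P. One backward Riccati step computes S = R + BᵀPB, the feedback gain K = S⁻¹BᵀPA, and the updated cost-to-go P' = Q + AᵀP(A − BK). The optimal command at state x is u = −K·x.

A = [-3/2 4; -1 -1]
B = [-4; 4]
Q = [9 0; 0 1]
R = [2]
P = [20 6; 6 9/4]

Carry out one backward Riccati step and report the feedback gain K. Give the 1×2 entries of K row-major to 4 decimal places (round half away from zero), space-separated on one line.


0.5964 -1.2590

BᵀP = [-56.0000 -15.0000]
S = R + BᵀPB = [2] + [164.0000] = [166.0000]
BᵀPA = [99.0000 -209.0000]
K = S⁻¹·BᵀPA = [0.5964 -1.2590]
A−BK = [0.8855 -1.0361; -3.3855 4.0361]
AᵀP(A−BK) = [6.2078 -8.1054; -8.1054 11.1114]
P' = Q + AᵀP(A−BK) = [15.2078 -8.1054; -8.1054 12.1114]
tr(P') = 27.3193


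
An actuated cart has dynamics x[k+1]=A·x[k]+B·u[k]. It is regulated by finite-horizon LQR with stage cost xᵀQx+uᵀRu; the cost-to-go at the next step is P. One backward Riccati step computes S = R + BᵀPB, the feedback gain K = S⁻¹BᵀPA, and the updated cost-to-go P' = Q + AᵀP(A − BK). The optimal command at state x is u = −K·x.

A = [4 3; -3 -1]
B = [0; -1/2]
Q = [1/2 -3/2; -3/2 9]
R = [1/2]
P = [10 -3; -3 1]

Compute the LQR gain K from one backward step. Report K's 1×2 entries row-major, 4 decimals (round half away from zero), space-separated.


BᵀP = [1.5000 -0.5000]
S = R + BᵀPB = [1/2] + [0.2500] = [0.7500]
BᵀPA = [7.5000 5.0000]
K = S⁻¹·BᵀPA = [10.0000 6.6667]
A−BK = [4.0000 3.0000; 2.0000 2.3333]
AᵀP(A−BK) = [166.0000 112.0000; 112.0000 75.6667]
P' = Q + AᵀP(A−BK) = [166.5000 110.5000; 110.5000 84.6667]
tr(P') = 251.1667

10.0000 6.6667


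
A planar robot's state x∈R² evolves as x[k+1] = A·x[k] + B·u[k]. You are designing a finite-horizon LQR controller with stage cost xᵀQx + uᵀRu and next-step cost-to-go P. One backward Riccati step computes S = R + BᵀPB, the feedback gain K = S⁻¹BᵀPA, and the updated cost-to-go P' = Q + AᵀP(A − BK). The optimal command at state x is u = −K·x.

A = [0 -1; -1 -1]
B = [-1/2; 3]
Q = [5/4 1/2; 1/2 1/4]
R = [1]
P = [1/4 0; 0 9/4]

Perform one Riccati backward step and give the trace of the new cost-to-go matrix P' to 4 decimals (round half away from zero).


2.0528

BᵀP = [-0.1250 6.7500]
S = R + BᵀPB = [1] + [20.3125] = [21.3125]
BᵀPA = [-6.7500 -6.6250]
K = S⁻¹·BᵀPA = [-0.3167 -0.3109]
A−BK = [-0.1584 -1.1554; -0.0499 -0.0674]
AᵀP(A−BK) = [0.1122 0.1518; 0.1518 0.4406]
P' = Q + AᵀP(A−BK) = [1.3622 0.6518; 0.6518 0.6906]
tr(P') = 2.0528


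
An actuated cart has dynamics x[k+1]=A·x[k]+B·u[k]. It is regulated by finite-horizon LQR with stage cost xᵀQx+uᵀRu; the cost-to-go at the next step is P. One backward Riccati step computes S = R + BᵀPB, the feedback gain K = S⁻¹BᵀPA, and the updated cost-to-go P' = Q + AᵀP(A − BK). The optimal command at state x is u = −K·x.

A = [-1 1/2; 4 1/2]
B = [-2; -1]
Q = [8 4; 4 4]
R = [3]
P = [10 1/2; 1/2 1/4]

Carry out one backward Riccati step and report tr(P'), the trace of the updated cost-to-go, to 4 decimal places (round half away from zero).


BᵀP = [-20.5000 -1.2500]
S = R + BᵀPB = [3] + [42.2500] = [45.2500]
BᵀPA = [15.5000 -10.8750]
K = S⁻¹·BᵀPA = [0.3425 -0.2403]
A−BK = [-0.3149 0.0193; 4.3425 0.2597]
AᵀP(A−BK) = [4.6906 -0.0249; -0.0249 0.1989]
P' = Q + AᵀP(A−BK) = [12.6906 3.9751; 3.9751 4.1989]
tr(P') = 16.8895

16.8895


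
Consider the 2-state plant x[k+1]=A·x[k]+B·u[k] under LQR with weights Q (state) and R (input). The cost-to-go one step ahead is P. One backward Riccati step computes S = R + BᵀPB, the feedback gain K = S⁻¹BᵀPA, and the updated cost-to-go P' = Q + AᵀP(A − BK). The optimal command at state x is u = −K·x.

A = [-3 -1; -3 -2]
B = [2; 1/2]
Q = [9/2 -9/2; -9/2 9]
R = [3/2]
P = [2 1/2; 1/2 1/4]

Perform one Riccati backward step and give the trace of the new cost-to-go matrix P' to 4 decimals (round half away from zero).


BᵀP = [4.2500 1.1250]
S = R + BᵀPB = [3/2] + [9.0625] = [10.5625]
BᵀPA = [-16.1250 -6.5000]
K = S⁻¹·BᵀPA = [-1.5266 -0.6154]
A−BK = [0.0533 0.2308; -2.2367 -1.6923]
AᵀP(A−BK) = [4.6331 2.0769; 2.0769 1.0000]
P' = Q + AᵀP(A−BK) = [9.1331 -2.4231; -2.4231 10.0000]
tr(P') = 19.1331

19.1331


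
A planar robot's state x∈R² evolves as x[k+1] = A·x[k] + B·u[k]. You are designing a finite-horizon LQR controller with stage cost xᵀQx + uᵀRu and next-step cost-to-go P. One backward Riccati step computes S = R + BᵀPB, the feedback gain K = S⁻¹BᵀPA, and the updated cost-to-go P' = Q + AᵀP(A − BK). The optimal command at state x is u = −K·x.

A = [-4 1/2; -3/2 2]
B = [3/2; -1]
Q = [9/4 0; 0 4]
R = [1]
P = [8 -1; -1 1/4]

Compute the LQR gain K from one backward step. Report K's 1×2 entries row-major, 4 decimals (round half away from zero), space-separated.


BᵀP = [13.0000 -1.7500]
S = R + BᵀPB = [1] + [21.2500] = [22.2500]
BᵀPA = [-49.3750 3.0000]
K = S⁻¹·BᵀPA = [-2.2191 0.1348]
A−BK = [-0.6713 0.2978; -3.7191 2.1348]
AᵀP(A−BK) = [6.9944 -1.3427; -1.3427 0.5955]
P' = Q + AᵀP(A−BK) = [9.2444 -1.3427; -1.3427 4.5955]
tr(P') = 13.8399

-2.2191 0.1348


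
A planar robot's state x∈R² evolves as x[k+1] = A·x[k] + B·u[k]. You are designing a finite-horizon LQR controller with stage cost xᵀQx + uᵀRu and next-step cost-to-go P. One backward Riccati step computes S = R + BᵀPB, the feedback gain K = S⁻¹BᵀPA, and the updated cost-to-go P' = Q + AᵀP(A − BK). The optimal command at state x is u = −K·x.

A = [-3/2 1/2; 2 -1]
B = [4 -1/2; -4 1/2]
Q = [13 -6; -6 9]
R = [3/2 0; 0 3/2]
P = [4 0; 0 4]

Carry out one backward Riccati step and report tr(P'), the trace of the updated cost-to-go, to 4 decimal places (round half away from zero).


BᵀP = [16.0000 -16.0000; -2.0000 2.0000]
S = R + BᵀPB = [3/2 0; 0 3/2] + [128.0000 -16.0000; -16.0000 2.0000] = [129.5000 -16.0000; -16.0000 3.5000]
BᵀPA = [-56.0000 24.0000; 7.0000 -3.0000]
K = S⁻¹·BᵀPA = [-0.4259 0.1825; 0.0532 -0.0228]
A−BK = [0.2300 -0.2414; 0.2700 -0.2586]
AᵀP(A−BK) = [0.7795 -0.6198; -0.6198 0.5513]
P' = Q + AᵀP(A−BK) = [13.7795 -6.6198; -6.6198 9.5513]
tr(P') = 23.3308

23.3308


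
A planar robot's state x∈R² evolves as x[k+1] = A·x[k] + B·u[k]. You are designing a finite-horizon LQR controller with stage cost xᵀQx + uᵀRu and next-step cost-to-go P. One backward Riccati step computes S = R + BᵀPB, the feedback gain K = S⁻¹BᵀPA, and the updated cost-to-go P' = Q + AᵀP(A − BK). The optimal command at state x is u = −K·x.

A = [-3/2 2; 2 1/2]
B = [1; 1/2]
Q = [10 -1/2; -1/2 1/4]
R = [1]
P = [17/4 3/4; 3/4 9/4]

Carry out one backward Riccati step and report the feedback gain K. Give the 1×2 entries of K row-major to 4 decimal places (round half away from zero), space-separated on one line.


-0.4857 1.5524

BᵀP = [4.6250 1.8750]
S = R + BᵀPB = [1] + [5.5625] = [6.5625]
BᵀPA = [-3.1875 10.1875]
K = S⁻¹·BᵀPA = [-0.4857 1.5524]
A−BK = [-1.0143 0.4476; 2.2429 -0.2762]
AᵀP(A−BK) = [12.5143 -3.1143; -3.1143 3.2476]
P' = Q + AᵀP(A−BK) = [22.5143 -3.6143; -3.6143 3.4976]
tr(P') = 26.0119


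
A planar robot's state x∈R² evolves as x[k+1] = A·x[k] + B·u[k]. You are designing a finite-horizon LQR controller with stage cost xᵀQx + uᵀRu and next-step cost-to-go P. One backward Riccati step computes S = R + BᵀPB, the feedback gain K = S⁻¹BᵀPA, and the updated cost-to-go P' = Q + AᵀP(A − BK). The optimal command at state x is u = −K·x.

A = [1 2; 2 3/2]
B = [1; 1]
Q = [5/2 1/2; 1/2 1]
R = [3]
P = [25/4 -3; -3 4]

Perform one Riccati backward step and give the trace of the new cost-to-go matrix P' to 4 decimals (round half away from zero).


17.1207

BᵀP = [3.2500 1.0000]
S = R + BᵀPB = [3] + [4.2500] = [7.2500]
BᵀPA = [5.2500 8.0000]
K = S⁻¹·BᵀPA = [0.7241 1.1034]
A−BK = [0.2759 0.8966; 1.2759 0.3966]
AᵀP(A−BK) = [6.4483 2.2069; 2.2069 7.1724]
P' = Q + AᵀP(A−BK) = [8.9483 2.7069; 2.7069 8.1724]
tr(P') = 17.1207


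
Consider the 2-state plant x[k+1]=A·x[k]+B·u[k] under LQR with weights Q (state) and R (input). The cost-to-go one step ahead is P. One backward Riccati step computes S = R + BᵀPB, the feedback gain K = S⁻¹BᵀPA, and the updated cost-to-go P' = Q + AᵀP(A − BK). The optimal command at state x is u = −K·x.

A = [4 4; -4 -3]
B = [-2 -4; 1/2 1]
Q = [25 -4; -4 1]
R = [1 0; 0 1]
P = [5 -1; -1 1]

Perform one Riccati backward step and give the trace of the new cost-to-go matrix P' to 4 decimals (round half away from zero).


BᵀP = [-10.5000 2.5000; -21.0000 5.0000]
S = R + BᵀPB = [1 0; 0 1] + [22.2500 44.5000; 44.5000 89.0000] = [23.2500 44.5000; 44.5000 90.0000]
BᵀPA = [-52.0000 -49.5000; -104.0000 -99.0000]
K = S⁻¹·BᵀPA = [-0.4633 -0.4410; -0.9265 -0.8820]
A−BK = [-0.6325 -0.4098; -2.8419 -1.8976]
AᵀP(A−BK) = [7.5546 5.3452; 5.3452 3.8575]
P' = Q + AᵀP(A−BK) = [32.5546 1.3452; 1.3452 4.8575]
tr(P') = 37.4120

37.4120


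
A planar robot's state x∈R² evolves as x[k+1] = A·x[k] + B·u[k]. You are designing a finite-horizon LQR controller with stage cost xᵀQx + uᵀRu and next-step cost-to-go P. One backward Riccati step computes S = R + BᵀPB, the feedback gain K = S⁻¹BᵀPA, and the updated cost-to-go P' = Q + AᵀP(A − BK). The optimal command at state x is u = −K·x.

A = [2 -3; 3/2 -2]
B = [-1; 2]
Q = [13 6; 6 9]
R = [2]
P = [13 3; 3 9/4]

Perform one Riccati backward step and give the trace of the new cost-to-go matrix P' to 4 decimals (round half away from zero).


220.5573

BᵀP = [-7.0000 1.5000]
S = R + BᵀPB = [2] + [10.0000] = [12.0000]
BᵀPA = [-11.7500 18.0000]
K = S⁻¹·BᵀPA = [-0.9792 1.5000]
A−BK = [1.0208 -1.5000; 3.4583 -5.0000]
AᵀP(A−BK) = [63.5573 -92.6250; -92.6250 135.0000]
P' = Q + AᵀP(A−BK) = [76.5573 -86.6250; -86.6250 144.0000]
tr(P') = 220.5573


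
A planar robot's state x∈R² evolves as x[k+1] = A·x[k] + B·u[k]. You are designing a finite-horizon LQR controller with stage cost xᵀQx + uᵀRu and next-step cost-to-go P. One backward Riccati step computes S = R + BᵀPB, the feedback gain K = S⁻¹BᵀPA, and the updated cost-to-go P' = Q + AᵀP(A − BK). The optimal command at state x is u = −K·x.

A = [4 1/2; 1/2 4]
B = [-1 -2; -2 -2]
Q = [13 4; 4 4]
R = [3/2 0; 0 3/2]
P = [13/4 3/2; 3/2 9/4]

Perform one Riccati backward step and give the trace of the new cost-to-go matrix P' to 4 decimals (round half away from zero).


BᵀP = [-6.2500 -6.0000; -9.5000 -7.5000]
S = R + BᵀPB = [3/2 0; 0 3/2] + [18.2500 24.5000; 24.5000 34.0000] = [19.7500 24.5000; 24.5000 35.5000]
BᵀPA = [-28.0000 -27.1250; -41.7500 -34.7500]
K = S⁻¹·BᵀPA = [0.2862 -1.1059; -1.3736 -0.2156]
A−BK = [1.5390 -1.0372; -1.6747 1.3569]
AᵀP(A−BK) = [9.2293 -4.5934; -4.5934 5.3211]
P' = Q + AᵀP(A−BK) = [22.2293 -0.5934; -0.5934 9.3211]
tr(P') = 31.5504

31.5504


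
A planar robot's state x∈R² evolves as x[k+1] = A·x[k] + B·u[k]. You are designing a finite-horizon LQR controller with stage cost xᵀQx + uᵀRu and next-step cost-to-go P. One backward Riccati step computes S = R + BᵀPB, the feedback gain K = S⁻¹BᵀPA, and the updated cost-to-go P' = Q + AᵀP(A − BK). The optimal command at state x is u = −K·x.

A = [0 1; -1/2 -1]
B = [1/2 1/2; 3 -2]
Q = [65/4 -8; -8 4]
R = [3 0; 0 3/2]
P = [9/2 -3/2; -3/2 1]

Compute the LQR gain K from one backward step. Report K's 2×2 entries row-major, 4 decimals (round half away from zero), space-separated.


-0.0602 0.0328 0.1077 0.8504

BᵀP = [-2.2500 2.2500; 5.2500 -2.7500]
S = R + BᵀPB = [3 0; 0 3/2] + [5.6250 -5.6250; -5.6250 8.1250] = [8.6250 -5.6250; -5.6250 9.6250]
BᵀPA = [-1.1250 -4.5000; 1.3750 8.0000]
K = S⁻¹·BᵀPA = [-0.0602 0.0328; 0.1077 0.8504]
A−BK = [-0.0237 0.5584; -0.1040 0.6022]
AᵀP(A−BK) = [0.0342 0.1177; 0.1177 1.8449]
P' = Q + AᵀP(A−BK) = [16.2842 -7.8823; -7.8823 5.8449]
tr(P') = 22.1291


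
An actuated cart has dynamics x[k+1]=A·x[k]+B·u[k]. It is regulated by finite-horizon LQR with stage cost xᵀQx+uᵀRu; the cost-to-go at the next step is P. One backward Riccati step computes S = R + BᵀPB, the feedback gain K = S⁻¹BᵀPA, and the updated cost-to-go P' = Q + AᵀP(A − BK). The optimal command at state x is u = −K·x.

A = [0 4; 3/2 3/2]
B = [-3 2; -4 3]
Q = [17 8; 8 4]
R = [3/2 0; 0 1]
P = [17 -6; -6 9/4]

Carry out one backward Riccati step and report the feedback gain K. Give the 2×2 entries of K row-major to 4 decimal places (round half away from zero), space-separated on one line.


BᵀP = [-27.0000 9.0000; 16.0000 -5.2500]
S = R + BᵀPB = [3/2 0; 0 1] + [45.0000 -27.0000; -27.0000 16.2500] = [46.5000 -27.0000; -27.0000 17.2500]
BᵀPA = [13.5000 -94.5000; -7.8750 56.1250]
K = S⁻¹·BᵀPA = [0.2769 -1.5692; -0.0231 0.7974]
A−BK = [0.8769 -2.3026; 2.6769 -7.1692]
AᵀP(A−BK) = [1.1423 -3.4731; -3.4731 12.0141]
P' = Q + AᵀP(A−BK) = [18.1423 4.5269; 4.5269 16.0141]
tr(P') = 34.1564

0.2769 -1.5692 -0.0231 0.7974


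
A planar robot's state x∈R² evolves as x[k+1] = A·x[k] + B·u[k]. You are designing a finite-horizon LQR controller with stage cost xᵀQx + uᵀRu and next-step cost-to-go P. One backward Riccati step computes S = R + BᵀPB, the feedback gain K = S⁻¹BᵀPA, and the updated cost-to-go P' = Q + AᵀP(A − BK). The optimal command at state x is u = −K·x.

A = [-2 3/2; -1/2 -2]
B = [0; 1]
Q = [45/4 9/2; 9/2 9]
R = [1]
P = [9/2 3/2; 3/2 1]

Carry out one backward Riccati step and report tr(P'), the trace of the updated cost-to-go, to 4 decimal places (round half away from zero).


BᵀP = [1.5000 1.0000]
S = R + BᵀPB = [1] + [1.0000] = [2.0000]
BᵀPA = [-3.5000 0.2500]
K = S⁻¹·BᵀPA = [-1.7500 0.1250]
A−BK = [-2.0000 1.5000; 1.2500 -2.1250]
AᵀP(A−BK) = [15.1250 -7.1875; -7.1875 5.0938]
P' = Q + AᵀP(A−BK) = [26.3750 -2.6875; -2.6875 14.0938]
tr(P') = 40.4688

40.4688


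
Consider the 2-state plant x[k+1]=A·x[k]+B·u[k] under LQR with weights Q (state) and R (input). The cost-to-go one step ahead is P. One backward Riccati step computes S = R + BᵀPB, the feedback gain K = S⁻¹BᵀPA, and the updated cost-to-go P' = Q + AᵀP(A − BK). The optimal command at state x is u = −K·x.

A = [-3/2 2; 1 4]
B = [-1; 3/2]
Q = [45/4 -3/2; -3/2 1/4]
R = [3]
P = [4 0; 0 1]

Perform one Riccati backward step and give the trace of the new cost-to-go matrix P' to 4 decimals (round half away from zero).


46.9865

BᵀP = [-4.0000 1.5000]
S = R + BᵀPB = [3] + [6.2500] = [9.2500]
BᵀPA = [7.5000 -2.0000]
K = S⁻¹·BᵀPA = [0.8108 -0.2162]
A−BK = [-0.6892 1.7838; -0.2162 4.3243]
AᵀP(A−BK) = [3.9189 -6.3784; -6.3784 31.5676]
P' = Q + AᵀP(A−BK) = [15.1689 -7.8784; -7.8784 31.8176]
tr(P') = 46.9865


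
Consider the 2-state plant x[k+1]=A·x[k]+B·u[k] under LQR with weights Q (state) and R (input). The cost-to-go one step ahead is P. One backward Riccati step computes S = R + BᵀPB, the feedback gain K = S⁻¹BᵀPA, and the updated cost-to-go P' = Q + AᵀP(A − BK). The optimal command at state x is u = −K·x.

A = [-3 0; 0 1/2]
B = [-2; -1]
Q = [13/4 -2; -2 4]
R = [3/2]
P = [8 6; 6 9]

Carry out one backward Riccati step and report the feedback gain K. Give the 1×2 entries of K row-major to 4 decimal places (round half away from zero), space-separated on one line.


BᵀP = [-22.0000 -21.0000]
S = R + BᵀPB = [3/2] + [65.0000] = [66.5000]
BᵀPA = [66.0000 -10.5000]
K = S⁻¹·BᵀPA = [0.9925 -0.1579]
A−BK = [-1.0150 -0.3158; 0.9925 0.3421]
AᵀP(A−BK) = [6.4962 1.4211; 1.4211 0.5921]
P' = Q + AᵀP(A−BK) = [9.7462 -0.5789; -0.5789 4.5921]
tr(P') = 14.3383

0.9925 -0.1579


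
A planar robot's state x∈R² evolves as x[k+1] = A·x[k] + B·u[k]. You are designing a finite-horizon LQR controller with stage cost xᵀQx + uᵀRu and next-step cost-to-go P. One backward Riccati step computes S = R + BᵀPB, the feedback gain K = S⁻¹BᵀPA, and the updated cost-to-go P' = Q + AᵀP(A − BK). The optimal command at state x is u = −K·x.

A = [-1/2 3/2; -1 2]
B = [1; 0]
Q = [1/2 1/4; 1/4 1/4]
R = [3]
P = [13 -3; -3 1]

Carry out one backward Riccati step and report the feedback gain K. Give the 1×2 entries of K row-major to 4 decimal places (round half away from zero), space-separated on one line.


-0.2188 0.8438

BᵀP = [13.0000 -3.0000]
S = R + BᵀPB = [3] + [13.0000] = [16.0000]
BᵀPA = [-3.5000 13.5000]
K = S⁻¹·BᵀPA = [-0.2188 0.8438]
A−BK = [-0.2813 0.6563; -1.0000 2.0000]
AᵀP(A−BK) = [0.4844 -1.2969; -1.2969 3.8594]
P' = Q + AᵀP(A−BK) = [0.9844 -1.0469; -1.0469 4.1094]
tr(P') = 5.0938


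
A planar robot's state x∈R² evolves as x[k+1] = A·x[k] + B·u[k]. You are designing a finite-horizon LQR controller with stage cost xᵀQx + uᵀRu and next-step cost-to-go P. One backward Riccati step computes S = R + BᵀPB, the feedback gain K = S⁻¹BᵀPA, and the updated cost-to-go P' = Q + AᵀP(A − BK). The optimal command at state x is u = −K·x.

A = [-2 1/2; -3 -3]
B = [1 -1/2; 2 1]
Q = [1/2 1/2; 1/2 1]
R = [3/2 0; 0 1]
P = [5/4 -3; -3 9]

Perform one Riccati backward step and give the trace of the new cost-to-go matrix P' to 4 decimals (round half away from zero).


6.9121

BᵀP = [-4.7500 15.0000; -3.6250 10.5000]
S = R + BᵀPB = [3/2 0; 0 1] + [25.2500 17.3750; 17.3750 12.3125] = [26.7500 17.3750; 17.3750 13.3125]
BᵀPA = [-35.5000 -47.3750; -24.2500 -33.3125]
K = S⁻¹·BᵀPA = [-0.9452 -0.9568; -0.5879 -1.2536]
A−BK = [-1.3487 0.8300; -0.5216 0.1671]
AᵀP(A−BK) = [2.1873 1.8847; 1.8847 3.2248]
P' = Q + AᵀP(A−BK) = [2.6873 2.3847; 2.3847 4.2248]
tr(P') = 6.9121
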